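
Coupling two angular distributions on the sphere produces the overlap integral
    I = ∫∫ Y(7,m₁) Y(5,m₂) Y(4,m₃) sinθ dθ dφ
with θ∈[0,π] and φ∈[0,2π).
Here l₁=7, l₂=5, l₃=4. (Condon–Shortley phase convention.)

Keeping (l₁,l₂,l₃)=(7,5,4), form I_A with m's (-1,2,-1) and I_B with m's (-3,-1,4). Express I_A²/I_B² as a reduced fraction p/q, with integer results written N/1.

1681/7350

l's match ⇒ only the (l;m) 3-j factors differ between A and B.
A: triangle coeff Δ(7,5,4) = 1/6126120; Σ_t [5,7]: t=5:−1/51840 t=6:+1/69120 t=7:−1/1209600 = -41/7257600; (3j)²=1681/510510 [(7 5 4; -1 2 -1)], sign=+1
B: triangle coeff Δ(7,5,4) = 1/6126120; Σ_t [4,4]: t=4:+1/829440 = 1/829440; (3j)²=35/2431 [(7 5 4; -3 -1 4)], sign=+1
I_A²/I_B² = (1681/510510)/(35/2431) = 1681/7350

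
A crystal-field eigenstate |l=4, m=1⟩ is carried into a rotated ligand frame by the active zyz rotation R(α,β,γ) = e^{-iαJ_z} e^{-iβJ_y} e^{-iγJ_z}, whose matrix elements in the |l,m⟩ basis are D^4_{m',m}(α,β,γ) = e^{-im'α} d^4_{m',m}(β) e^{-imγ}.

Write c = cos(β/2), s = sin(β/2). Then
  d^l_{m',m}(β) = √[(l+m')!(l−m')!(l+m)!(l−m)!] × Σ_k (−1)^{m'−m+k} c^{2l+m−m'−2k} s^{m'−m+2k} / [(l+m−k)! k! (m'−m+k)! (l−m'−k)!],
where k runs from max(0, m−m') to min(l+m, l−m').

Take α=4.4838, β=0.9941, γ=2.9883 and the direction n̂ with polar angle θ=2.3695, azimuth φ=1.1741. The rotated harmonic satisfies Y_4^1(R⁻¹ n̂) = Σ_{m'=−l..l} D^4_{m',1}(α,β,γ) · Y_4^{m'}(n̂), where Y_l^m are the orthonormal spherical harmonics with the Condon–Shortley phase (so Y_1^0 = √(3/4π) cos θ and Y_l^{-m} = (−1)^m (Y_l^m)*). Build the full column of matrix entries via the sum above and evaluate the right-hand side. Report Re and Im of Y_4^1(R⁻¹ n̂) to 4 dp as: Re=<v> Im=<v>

Re=-0.3330 Im=-0.2432

Need the full column D^4_{m',1} for m'=−4..4 at α=4.4838, β=0.9941, γ=2.9883.
cos(β/2)=0.878993, sin(β/2)=0.476835
d^4_{-4,1}: single k=5 term ⇒ +0.125282;  D = -0.090717+0.086406i
d^4_{-3,1}: k∈[4..5] ⇒ +0.408255 -0.072085 = +0.336170;  D = -0.170662-0.289628i
d^4_{-2,1}: k∈[3..5] ⇒ +0.804536 -0.355141 +0.020902 = +0.470297;  D = +0.448748-0.140727i
d^4_{-1,1}: k∈[2..5] ⇒ +1.048692 -0.925836 +0.136229 -0.002673 = +0.256413;  D = +0.019289+0.255686i
d^4_{0,1}: k∈[1..4] ⇒ +0.864532 -1.526500 +0.449222 -0.022033 = -0.234779;  D = +0.232026+0.035849i
d^4_{1,1}: k∈[0..3] ⇒ +0.356356 -1.573039 +0.925836 -0.090819 = -0.381666;  D = -0.142235+0.354173i
d^4_{2,1}: k∈[0..2] ⇒ -0.820167 +1.206804 -0.236761 = +0.149876;  D = +0.122805+0.085917i
d^4_{3,1}: k∈[0..1] ⇒ +0.832374 -0.408255 = +0.424119;  D = -0.315551+0.283380i
d^4_{4,1}: single k=0 term ⇒ -0.425720;  D = +0.205276+0.372960i
Y_4^{m'}(θ=2.3695,φ=1.1741) and Σ D·Y over m':
  (-0.0907+0.0864i)·(-0.0017+0.1048i)  (-0.1707-0.2896i)·(+0.2827-0.1131i)  (+0.4487-0.1407i)·(-0.2961-0.3009i)  (+0.0193+0.2557i)·(-0.0542+0.1294i)  (+0.2320+0.0358i)·(-0.3361+0.0000i)  (-0.1422+0.3542i)·(+0.0542+0.1294i)  (+0.1228+0.0859i)·(-0.2961+0.3009i)  (-0.3156+0.2834i)·(-0.2827-0.1131i)  (+0.2053+0.3730i)·(-0.0017-0.1048i)
Y_4^1(R⁻¹ n̂) = -0.332996-0.243228i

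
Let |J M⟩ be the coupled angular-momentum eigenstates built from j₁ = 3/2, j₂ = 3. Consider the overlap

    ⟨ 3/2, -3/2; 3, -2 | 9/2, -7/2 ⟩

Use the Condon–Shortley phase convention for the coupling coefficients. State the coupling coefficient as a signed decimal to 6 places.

+√(2/3) ≈ +0.816497

√[10·0!3!6!/10! · 0!3!1!5!1!8!] = √(345600)
  +(−1)^0/∏(0,0,3,1,0,5)! = 1/720  (running 1/720)
⟨..|..⟩ = √(345600)·(1/720) = +0.816497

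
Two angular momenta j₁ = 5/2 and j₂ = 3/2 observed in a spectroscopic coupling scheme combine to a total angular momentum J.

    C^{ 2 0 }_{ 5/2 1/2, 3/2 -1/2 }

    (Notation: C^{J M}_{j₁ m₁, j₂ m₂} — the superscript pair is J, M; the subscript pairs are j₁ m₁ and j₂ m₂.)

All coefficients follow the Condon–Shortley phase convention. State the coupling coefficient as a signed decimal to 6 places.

−√(1/14) ≈ -0.267261

j₁+j₂−J=2  J+j₁−j₂=3  J−j₁+j₂=1  j₁+j₂+J+1=7
(j₁±m₁, j₂±m₂, J±M) = (3,2,1,2,2,2)
P² = 8/7
sum k=0..1:
  [0] +1/4 = 1/4
  [1] −1/2 = -1/2
S = -1/4
C² = P²·S² = 1/14 ; C = -0.267261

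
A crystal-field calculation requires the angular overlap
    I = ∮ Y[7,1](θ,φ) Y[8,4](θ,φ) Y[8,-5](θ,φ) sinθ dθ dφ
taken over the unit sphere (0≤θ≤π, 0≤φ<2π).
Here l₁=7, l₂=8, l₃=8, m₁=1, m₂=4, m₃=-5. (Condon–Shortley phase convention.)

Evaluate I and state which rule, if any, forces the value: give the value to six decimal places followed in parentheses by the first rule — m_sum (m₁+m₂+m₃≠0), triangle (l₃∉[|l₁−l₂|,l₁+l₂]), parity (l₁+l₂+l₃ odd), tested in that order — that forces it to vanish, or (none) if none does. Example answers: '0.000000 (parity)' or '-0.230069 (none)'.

Σlᵢ=23 odd — θ-integrand is odd under cosθ→−cosθ; I=0

0.000000 (parity)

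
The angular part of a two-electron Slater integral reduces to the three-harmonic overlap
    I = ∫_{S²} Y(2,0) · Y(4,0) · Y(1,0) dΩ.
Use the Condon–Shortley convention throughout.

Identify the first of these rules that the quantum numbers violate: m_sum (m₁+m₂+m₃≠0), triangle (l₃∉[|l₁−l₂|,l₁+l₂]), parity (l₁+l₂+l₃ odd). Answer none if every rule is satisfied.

m₁+m₂+m₃ = 0 + 0 + 0 = 0  ✓
triangle: need |l₁−l₂| ≤ l₃ ≤ l₁+l₂ = [2,6]; l₃=1 is outside  ✗
parity: l₁+l₂+l₃ = 7 is odd

triangle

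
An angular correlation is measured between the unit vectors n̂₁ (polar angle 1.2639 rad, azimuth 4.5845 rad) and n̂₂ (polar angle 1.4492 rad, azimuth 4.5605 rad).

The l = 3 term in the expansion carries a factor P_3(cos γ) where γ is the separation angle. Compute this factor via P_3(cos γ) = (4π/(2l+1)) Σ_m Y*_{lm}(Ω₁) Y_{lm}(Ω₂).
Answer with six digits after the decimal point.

Summing Y*_{l m}(θ₁,φ₁)·Y_{l m}(θ₂,φ₂) over m ∈ [−3, 3]; prefactor 4π/(2·3+1) = 1.795196:
  m=-3: Y*=(0.135292, 0.335154)  Y=(0.179567, -0.366416)  product (0.147100, 0.010610)
  m=-2: Y*=(-0.271438, 0.070983)  Y=(-0.116547, -0.036535)  product (0.034229, 0.001644)
  m=-1: Y*=(0.021362, 0.166127)  Y=(0.044967, -0.293773)  product (0.049764, 0.001195)
  m=+0: Y*=(-0.286766, -0.000000)  Y=(-0.132465, 0.000000)  product (0.037987, 0.000000)
  m=+1: Y*=(-0.021362, 0.166127)  Y=(-0.044967, -0.293773)  product (0.049764, -0.001195)
  m=+2: Y*=(-0.271438, -0.070983)  Y=(-0.116547, 0.036535)  product (0.034229, -0.001644)
  m=+3: Y*=(-0.135292, 0.335154)  Y=(-0.179567, -0.366416)  product (0.147100, -0.010610)
Σ over m = (0.500172, 0.000000); ×(4π/7) → (0.897906, 0.000000). Real part: 0.897906

0.897906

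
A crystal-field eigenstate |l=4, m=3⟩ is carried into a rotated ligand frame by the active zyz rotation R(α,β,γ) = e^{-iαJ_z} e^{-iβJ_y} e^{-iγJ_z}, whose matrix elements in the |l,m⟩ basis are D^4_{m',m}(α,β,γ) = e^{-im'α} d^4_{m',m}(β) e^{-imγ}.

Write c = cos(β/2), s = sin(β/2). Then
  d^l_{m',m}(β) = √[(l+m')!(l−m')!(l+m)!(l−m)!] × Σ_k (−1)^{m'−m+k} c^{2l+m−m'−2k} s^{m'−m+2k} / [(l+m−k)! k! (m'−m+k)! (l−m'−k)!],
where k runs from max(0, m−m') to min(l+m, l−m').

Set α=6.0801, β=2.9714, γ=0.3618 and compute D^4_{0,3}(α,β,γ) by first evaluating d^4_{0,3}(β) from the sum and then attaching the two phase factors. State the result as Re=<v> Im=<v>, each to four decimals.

First d^4_{0,3}(β=2.9714), then the phase factors e^{-i(0)α} and e^{-i(3)γ}:
Half-angle: c=0.084994, s=0.996381. N=√(24·24·5040·1)=1703.830978
Admissible k: 3..4 (factorial args all ≥0)
  k=3: (−1)^0·1703.8310/(144)·0.0850^5·0.9964^3 = +0.000052
  k=4: (−1)^1·1703.8310/(144)·0.0850^3·0.9964^5 = -0.007134
d^4_{0,3}(2.9714) = +0.000052 -0.007134 = -0.007082
Phases: e^{-i·(0)·6.0801}=+1.000000+0.000000i, e^{-i·(3)·0.3618}=+0.466559-0.884490i ⇒ D=-0.003304+0.006264i

Re=-0.0033 Im=0.0063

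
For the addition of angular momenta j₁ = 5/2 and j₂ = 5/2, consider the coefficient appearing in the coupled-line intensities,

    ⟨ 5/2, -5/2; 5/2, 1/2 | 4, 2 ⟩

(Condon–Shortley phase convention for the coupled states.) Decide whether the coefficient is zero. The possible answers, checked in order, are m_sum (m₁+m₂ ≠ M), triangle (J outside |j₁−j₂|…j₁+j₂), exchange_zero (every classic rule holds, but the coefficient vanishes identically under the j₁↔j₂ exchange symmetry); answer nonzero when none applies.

m-sum: m₁+m₂ = -5/2+1/2 = -2, M = 2  ✗ ⇒ coefficient is 0

m_sum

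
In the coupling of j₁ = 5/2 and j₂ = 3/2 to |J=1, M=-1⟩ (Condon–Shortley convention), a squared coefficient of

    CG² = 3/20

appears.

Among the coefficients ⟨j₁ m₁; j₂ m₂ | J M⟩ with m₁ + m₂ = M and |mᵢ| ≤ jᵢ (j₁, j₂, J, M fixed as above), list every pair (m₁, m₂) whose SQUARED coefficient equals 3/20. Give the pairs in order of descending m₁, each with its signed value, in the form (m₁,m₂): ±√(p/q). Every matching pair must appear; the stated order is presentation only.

(-1/2,-1/2): −√(3/20)

Admissible pairs with m₁+m₂ = M = -1: (-5/2,3/2), (-3/2,1/2), (-1/2,-1/2), (1/2,-3/2)
  (m₁,m₂)=(1/2,-3/2): CG² = 1/20, CG = +√(1/20)
  (m₁,m₂)=(-1/2,-1/2): CG² = 3/20, CG = −√(3/20)   ← matches the target
  (m₁,m₂)=(-3/2,1/2): CG² = 3/10, CG = +√(3/10)
  (m₁,m₂)=(-5/2,3/2): CG² = 1/2, CG = −√(1/2)
Pairs with CG² = 3/20: (-1/2,-1/2): −√(3/20)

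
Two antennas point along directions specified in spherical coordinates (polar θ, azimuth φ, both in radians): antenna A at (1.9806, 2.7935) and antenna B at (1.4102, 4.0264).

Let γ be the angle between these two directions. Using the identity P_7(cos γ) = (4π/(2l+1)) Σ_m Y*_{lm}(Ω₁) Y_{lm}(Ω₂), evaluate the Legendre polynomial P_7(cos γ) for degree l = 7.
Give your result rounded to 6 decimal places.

-0.287887

Expand P_7 via completeness: Σ_{m} conj(Y_{7,m}) at Ω₁ times Y_{7,m} at Ω₂ —
  [-7]  conj(Y_{7,-7})(Ω₁) = (0.207971, 0.176937) ; Y_{7,-7}(Ω₂) = (-0.454871, -0.040836) ; Δ = (-0.087375, -0.088976)
  [-6]  conj(Y_{7,-6})(Ω₁) = (0.219659, 0.385644) ; Y_{7,-6}(Ω₂) = (0.155490, 0.229017) ; Δ = (-0.054164, 0.110269)
  [-5]  conj(Y_{7,-5})(Ω₁) = (0.042779, 0.249710) ; Y_{7,-5}(Ω₂) = (-0.065291, 0.220118) ; Δ = (-0.057759, -0.006887)
  [-4]  conj(Y_{7,-4})(Ω₁) = (0.034386, -0.190671) ; Y_{7,-4}(Ω₂) = (0.274044, -0.115101) ; Δ = (-0.012523, -0.056210)
  [-3]  conj(Y_{7,-3})(Ω₁) = (0.166169, -0.285882) ; Y_{7,-3}(Ω₂) = (0.132203, 0.070036) ; Δ = (0.041990, -0.026157)
  [-2]  conj(Y_{7,-2})(Ω₁) = (-0.045936, 0.038393) ; Y_{7,-2}(Ω₂) = (-0.059134, -0.293497) ; Δ = (0.013984, 0.011212)
  [-1]  conj(Y_{7,-1})(Ω₁) = (-0.312408, 0.113363) ; Y_{7,-1}(Ω₂) = (0.074467, -0.090968) ; Δ = (-0.012952, 0.036861)
  [+0]  conj(Y_{7,0})(Ω₁) = (0.020205, -0.000000) ; Y_{7,0}(Ω₂) = (-0.299089, 0.000000) ; Δ = (-0.006043, 0.000000)
  [+1]  conj(Y_{7,1})(Ω₁) = (0.312408, 0.113363) ; Y_{7,1}(Ω₂) = (-0.074467, -0.090968) ; Δ = (-0.012952, -0.036861)
  [+2]  conj(Y_{7,2})(Ω₁) = (-0.045936, -0.038393) ; Y_{7,2}(Ω₂) = (-0.059134, 0.293497) ; Δ = (0.013984, -0.011212)
  [+3]  conj(Y_{7,3})(Ω₁) = (-0.166169, -0.285882) ; Y_{7,3}(Ω₂) = (-0.132203, 0.070036) ; Δ = (0.041990, 0.026157)
  [+4]  conj(Y_{7,4})(Ω₁) = (0.034386, 0.190671) ; Y_{7,4}(Ω₂) = (0.274044, 0.115101) ; Δ = (-0.012523, 0.056210)
  [+5]  conj(Y_{7,5})(Ω₁) = (-0.042779, 0.249710) ; Y_{7,5}(Ω₂) = (0.065291, 0.220118) ; Δ = (-0.057759, 0.006887)
  [+6]  conj(Y_{7,6})(Ω₁) = (0.219659, -0.385644) ; Y_{7,6}(Ω₂) = (0.155490, -0.229017) ; Δ = (-0.054164, -0.110269)
  [+7]  conj(Y_{7,7})(Ω₁) = (-0.207971, 0.176937) ; Y_{7,7}(Ω₂) = (0.454871, -0.040836) ; Δ = (-0.087375, 0.088976)
Total Σ_m = (-0.343640, -0.000000). Multiply by 0.837758: (-0.287887, -0.000000). P_7(cos γ) = -0.287887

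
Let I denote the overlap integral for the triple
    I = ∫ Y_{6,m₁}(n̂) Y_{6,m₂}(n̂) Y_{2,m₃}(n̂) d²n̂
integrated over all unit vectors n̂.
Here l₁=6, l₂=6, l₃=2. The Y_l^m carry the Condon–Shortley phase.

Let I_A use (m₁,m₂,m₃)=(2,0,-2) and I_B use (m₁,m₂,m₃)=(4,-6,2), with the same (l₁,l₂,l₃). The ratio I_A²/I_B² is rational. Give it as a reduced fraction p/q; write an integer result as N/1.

Same 6,6,2: normalisation and zero-m 3j drop out of the ratio.
A: Δ: 10! 2! 2! / 15! → 1/90090; sum: t=4:+1/69120 = 1/69120; 3j²(6 6 2; 2 0 -2) = Δ·Π!·Σ² = 4/143  (sign +1)
B: Δ: 10! 2! 2! / 15! → 1/90090; sum: t=0:+1/14515200 = 1/14515200; 3j²(6 6 2; 4 -6 2) = Δ·Π!·Σ² = 2/455  (sign +1)
I_A²/I_B² = (4/143)/(2/455) = 70/11

70/11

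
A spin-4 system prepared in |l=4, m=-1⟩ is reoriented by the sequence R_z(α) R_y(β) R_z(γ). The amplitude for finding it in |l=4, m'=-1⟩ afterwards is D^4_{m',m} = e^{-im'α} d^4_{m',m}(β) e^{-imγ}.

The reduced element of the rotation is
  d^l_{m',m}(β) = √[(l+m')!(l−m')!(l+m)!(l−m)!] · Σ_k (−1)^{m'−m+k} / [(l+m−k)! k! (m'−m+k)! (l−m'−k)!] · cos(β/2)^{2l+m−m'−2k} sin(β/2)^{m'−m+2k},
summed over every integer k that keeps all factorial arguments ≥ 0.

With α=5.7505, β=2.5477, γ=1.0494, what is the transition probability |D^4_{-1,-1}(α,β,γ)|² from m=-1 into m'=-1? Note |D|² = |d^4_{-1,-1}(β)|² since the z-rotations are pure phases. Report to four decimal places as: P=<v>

P=0.2297

First d^4_{-1,-1}(β=2.5477), then the phase factors e^{-i(-1)α} and e^{-i(-1)γ}:
Half-angle: c=0.292602, s=0.956234. N=√(6·120·6·120)=720.000000
k: max(0,(-1)−(-1))=0 … min(4+(-1),4−(-1))=3
  k=0: (−1)^0·720.0000/(720)·0.2926^8·0.9562^0 = +0.000054
  k=1: (−1)^1·720.0000/(48)·0.2926^6·0.9562^2 = -0.008608
  k=2: (−1)^2·720.0000/(24)·0.2926^4·0.9562^4 = +0.183859
  k=3: (−1)^3·720.0000/(72)·0.2926^2·0.9562^6 = -0.654545
d^4_{-1,-1}(2.5477) = +0.000054 -0.008608 +0.183859 -0.654545 = -0.479240
|D^4_{-1,-1}|² = |d^4_{-1,-1}(β)|² = (-0.479240)² = 0.229671 (the z-rotation phases have unit modulus)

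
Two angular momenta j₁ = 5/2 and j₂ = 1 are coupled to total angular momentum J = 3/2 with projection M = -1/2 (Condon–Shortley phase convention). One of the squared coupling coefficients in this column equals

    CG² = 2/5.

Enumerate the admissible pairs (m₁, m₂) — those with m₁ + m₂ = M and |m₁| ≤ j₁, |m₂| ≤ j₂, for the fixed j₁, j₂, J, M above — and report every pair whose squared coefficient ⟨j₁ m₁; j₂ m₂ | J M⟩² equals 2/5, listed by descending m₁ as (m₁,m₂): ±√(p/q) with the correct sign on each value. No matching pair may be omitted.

(-1/2,0): −√(2/5); (-3/2,1): +√(2/5)

Admissible pairs with m₁+m₂ = M = -1/2: (-3/2,1), (-1/2,0), (1/2,-1)
  (m₁,m₂)=(1/2,-1): CG² = 1/5, CG = +√(1/5)
  (m₁,m₂)=(-1/2,0): CG² = 2/5, CG = −√(2/5)   ← matches the target
  (m₁,m₂)=(-3/2,1): CG² = 2/5, CG = +√(2/5)   ← matches the target
Pairs with CG² = 2/5: (-1/2,0): −√(2/5); (-3/2,1): +√(2/5)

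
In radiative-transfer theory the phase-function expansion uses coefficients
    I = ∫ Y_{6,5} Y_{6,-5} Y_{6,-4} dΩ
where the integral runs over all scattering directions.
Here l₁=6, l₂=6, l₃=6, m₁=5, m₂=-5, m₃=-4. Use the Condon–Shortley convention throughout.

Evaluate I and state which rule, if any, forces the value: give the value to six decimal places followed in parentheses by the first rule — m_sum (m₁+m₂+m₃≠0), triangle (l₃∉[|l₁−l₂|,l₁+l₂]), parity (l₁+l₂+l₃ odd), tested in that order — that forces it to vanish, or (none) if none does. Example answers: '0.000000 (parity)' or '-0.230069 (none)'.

Σmᵢ = -4 ≠ 0, so the φ-integral vanishes; I = 0

0.000000 (m_sum)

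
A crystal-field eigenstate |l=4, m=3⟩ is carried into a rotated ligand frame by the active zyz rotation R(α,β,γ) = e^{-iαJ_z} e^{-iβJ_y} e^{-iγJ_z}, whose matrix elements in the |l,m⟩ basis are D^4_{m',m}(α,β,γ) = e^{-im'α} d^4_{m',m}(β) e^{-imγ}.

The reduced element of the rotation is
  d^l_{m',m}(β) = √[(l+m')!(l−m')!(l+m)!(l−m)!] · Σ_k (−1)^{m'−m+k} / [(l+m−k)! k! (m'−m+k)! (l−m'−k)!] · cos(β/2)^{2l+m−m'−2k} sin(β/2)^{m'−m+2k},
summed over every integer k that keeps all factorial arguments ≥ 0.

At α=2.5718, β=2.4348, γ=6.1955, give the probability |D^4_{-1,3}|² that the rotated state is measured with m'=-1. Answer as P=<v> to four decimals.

Split into d^4_{-1,3}(β=2.4348) × two z-phases.
c=cos(2.434800/2)=0.346086, s=sin(2.434800/2)=0.938203; N=√[6·120·5040·1]=1904.940944
k∈{4,5} keeps every argument non-negative
  k=4: (−1)^0·1904.9409/(144)·0.3461^4·0.9382^4 = +0.147043
  k=5: (−1)^1·1904.9409/(240)·0.3461^2·0.9382^6 = -0.648364
d^4_{-1,3}(2.4348) = +0.147043 -0.648364 = -0.501322
|D^4_{-1,3}|² = |d^4_{-1,3}(β)|² = (-0.501322)² = 0.251323 (the z-rotation phases have unit modulus)

P=0.2513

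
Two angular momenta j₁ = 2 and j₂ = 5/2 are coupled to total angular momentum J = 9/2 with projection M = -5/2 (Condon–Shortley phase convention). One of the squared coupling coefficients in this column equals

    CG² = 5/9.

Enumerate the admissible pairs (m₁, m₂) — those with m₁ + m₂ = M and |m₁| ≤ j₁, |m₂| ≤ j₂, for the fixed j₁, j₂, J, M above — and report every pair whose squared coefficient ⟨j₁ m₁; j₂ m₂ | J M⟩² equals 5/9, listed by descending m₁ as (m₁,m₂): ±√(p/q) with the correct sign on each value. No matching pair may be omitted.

(-1,-3/2): +√(5/9)

Admissible pairs with m₁+m₂ = M = -5/2: (-2,-1/2), (-1,-3/2), (0,-5/2)
  (m₁,m₂)=(0,-5/2): CG² = 1/6, CG = +√(1/6)
  (m₁,m₂)=(-1,-3/2): CG² = 5/9, CG = +√(5/9)   ← matches the target
  (m₁,m₂)=(-2,-1/2): CG² = 5/18, CG = +√(5/18)
Pairs with CG² = 5/9: (-1,-3/2): +√(5/9)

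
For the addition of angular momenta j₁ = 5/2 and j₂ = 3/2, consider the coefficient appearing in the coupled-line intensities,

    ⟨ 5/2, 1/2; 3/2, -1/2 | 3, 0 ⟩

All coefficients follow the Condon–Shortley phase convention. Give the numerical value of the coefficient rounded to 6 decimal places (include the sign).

+√(1/5) ≈ +0.447214

j₁+j₂−J=1  J+j₁−j₂=4  J−j₁+j₂=2  j₁+j₂+J+1=8
(j₁±m₁, j₂±m₂, J±M) = (3,2,1,2,3,3)
P² = 36/5
sum k=0..1:
  [0] +1/4 = 1/4
  [1] −1/12 = -1/12
S = 1/6
C² = P²·S² = 1/5 ; C = +0.447214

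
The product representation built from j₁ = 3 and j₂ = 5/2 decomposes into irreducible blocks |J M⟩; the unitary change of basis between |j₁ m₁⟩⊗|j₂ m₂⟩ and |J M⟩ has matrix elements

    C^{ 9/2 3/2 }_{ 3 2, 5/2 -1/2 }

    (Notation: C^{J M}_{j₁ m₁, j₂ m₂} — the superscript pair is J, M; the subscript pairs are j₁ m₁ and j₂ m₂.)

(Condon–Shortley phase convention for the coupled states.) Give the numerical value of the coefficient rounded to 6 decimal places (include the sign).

j₁+j₂−J=1  J+j₁−j₂=5  J−j₁+j₂=4  j₁+j₂+J+1=11
(j₁±m₁, j₂±m₂, J±M) = (5,1,2,3,6,3)
P² = 345600/77
sum k=0..1:
  [0] +1/96 = 1/96
  [1] −1/720 = -1/720
S = 13/1440
C² = P²·S² = 169/462 ; C = +0.604815

+0.604815  (= +√(169/462))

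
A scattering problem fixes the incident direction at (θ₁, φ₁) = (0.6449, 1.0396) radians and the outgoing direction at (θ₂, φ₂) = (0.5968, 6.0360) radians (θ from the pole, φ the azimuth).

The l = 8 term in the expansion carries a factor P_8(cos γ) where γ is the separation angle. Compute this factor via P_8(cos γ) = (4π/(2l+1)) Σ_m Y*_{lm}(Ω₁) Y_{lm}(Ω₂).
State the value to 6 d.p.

Summing Y*_{l m}(θ₁,φ₁)·Y_{l m}(θ₂,φ₂) over m ∈ [−8, 8]; prefactor 4π/(2·8+1) = 0.739198:
  m=-8: (-0.003923+0.007863i) × (-0.002029+0.004711i) = -0.000029-0.000034i  (running Σ = -0.000029-0.000034i)
  m=-7: (+0.025482+0.039169i) × (-0.004796+0.029813i) = -0.001290+0.000572i  (running Σ = -0.001319+0.000537i)
  m=-6: (+0.152215-0.006944i) × (+0.009620+0.109428i) = +0.002224+0.016590i  (running Σ = +0.000905+0.017127i)
  m=-5: (+0.156641-0.296801i) × (+0.089998+0.258633i) = +0.090860+0.013801i  (running Σ = +0.091765+0.030928i)
  m=-4: (-0.253456-0.409720i) × (+0.252985+0.384412i) = +0.093381-0.201085i  (running Σ = +0.185146-0.170157i)
  m=-3: (-0.348992+0.007956i) × (+0.327838+0.300282i) = -0.116802-0.102188i  (running Σ = +0.068344-0.272344i)
  m=-2: (+0.056762-0.101858i) × (+0.039147+0.021101i) = +0.004371-0.002790i  (running Σ = +0.072715-0.275134i)
  m=-1: (-0.209250-0.356155i) × (-0.388224-0.097967i) = +0.046345+0.158768i  (running Σ = +0.119060-0.116367i)
  m=0: (-0.014465-0.000000i) × (-0.182747+0.000000i) = +0.002643+0.000000i  (running Σ = +0.121704-0.116367i)
  m=1: (+0.209250-0.356155i) × (+0.388224-0.097967i) = +0.046345-0.158768i  (running Σ = +0.168048-0.275134i)
  m=2: (+0.056762+0.101858i) × (+0.039147-0.021101i) = +0.004371+0.002790i  (running Σ = +0.172419-0.272344i)
  m=3: (+0.348992+0.007956i) × (-0.327838+0.300282i) = -0.116802+0.102188i  (running Σ = +0.055618-0.170157i)
  m=4: (-0.253456+0.409720i) × (+0.252985-0.384412i) = +0.093381+0.201085i  (running Σ = +0.148999+0.030928i)
  m=5: (-0.156641-0.296801i) × (-0.089998+0.258633i) = +0.090860-0.013801i  (running Σ = +0.239858+0.017127i)
  m=6: (+0.152215+0.006944i) × (+0.009620-0.109428i) = +0.002224-0.016590i  (running Σ = +0.242083+0.000537i)
  m=7: (-0.025482+0.039169i) × (+0.004796+0.029813i) = -0.001290-0.000572i  (running Σ = +0.240793-0.000034i)
  m=8: (-0.003923-0.007863i) × (-0.002029-0.004711i) = -0.000029+0.000034i  (running Σ = +0.240764-0.000000i)
Accumulated sum +0.240764-0.000000i; after 4π/(2l+1) scaling, +0.177972-0.000000i ⇒ P_8 = 0.177972

0.177972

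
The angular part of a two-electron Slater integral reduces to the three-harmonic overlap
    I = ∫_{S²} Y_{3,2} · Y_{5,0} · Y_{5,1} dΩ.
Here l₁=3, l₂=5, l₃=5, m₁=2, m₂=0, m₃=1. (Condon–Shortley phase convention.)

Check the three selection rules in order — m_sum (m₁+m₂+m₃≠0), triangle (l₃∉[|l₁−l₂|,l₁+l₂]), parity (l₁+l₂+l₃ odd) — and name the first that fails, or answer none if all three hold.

m_sum

m₁+m₂+m₃ = 2 + 0 + 1 = 3  ✗
triangle: |3−5|=2 ≤ l₃=5 ≤ 3+5=8
parity: l₁+l₂+l₃ = 13 is odd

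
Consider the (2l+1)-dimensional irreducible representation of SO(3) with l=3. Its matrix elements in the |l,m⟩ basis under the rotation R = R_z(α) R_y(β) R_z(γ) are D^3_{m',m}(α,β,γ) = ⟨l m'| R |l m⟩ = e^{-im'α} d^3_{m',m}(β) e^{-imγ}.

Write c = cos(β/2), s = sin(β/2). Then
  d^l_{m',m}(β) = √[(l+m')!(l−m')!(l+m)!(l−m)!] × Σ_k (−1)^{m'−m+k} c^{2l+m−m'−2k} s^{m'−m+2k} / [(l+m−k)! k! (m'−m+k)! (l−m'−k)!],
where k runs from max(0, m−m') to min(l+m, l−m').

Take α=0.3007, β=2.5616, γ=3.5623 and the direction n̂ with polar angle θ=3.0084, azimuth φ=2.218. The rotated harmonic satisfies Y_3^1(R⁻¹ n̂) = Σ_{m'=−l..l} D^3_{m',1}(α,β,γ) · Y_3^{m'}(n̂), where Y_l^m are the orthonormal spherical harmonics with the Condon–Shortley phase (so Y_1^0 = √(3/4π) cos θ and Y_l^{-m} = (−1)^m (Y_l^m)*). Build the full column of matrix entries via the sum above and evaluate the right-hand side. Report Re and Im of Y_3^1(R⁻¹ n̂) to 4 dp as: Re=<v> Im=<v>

Re=0.4198 Im=-0.0890

Need the full column D^3_{m',1} for m'=−3..3 at α=0.3007, β=2.5616, γ=3.5623.
cos(β/2)=0.285949, sin(β/2)=0.958245
d^3_{-3,1}: single k=4 term ⇒ +0.267010;  D = -0.236665-0.123630i
d^3_{-2,1}: k∈[3..4] ⇒ +0.130114 -0.730585 = -0.600471;  D = +0.590695+0.107911i
d^3_{-1,1}: k∈[2..4] ⇒ +0.036835 -0.551534 +0.774211 = +0.259511;  D = -0.257645+0.031069i
d^3_{0,1}: k∈[1..3] ⇒ +0.006346 -0.213799 +0.800316 = +0.592863;  D = -0.541165+0.242129i
d^3_{1,1}: k∈[0..2] ⇒ +0.000547 -0.049113 +0.413651 = +0.365084;  D = -0.274133+0.241117i
d^3_{2,1}: k∈[0..1] ⇒ -0.005793 +0.130114 = +0.124321;  D = -0.064842+0.106072i
d^3_{3,1}: single k=0 term ⇒ +0.023777;  D = -0.005836+0.023049i
Y_3^{m'}(θ=3.0084,φ=2.218) and Σ D·Y over m':
  (-0.2367-0.1236i)·(+0.0009-0.0004i)  (+0.5907+0.1079i)·(+0.0049-0.0172i)  (-0.2576+0.0311i)·(-0.1012-0.1339i)  (-0.5412+0.2421i)·(-0.7071+0.0000i)  (-0.2741+0.2411i)·(+0.1012-0.1339i)  (-0.0648+0.1061i)·(+0.0049+0.0172i)  (-0.0058+0.0230i)·(-0.0009-0.0004i)
Y_3^1(R⁻¹ n̂) = +0.419809-0.088999i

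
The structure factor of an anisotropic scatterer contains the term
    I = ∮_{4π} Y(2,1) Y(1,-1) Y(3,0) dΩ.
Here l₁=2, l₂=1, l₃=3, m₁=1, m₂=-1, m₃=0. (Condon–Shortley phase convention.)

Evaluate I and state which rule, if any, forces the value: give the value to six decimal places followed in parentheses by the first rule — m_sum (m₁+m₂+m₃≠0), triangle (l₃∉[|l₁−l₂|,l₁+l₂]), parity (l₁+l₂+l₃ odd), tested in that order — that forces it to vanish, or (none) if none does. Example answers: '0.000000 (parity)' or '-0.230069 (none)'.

0.143048 (none)

Rules hold: Σm=0, L=6 even, 1≤3≤3.
N = 5·3·7 = 105
Δ = 0!·4!·2!/7! = 1/105
Racah Σ t=0..0: t=0:+1/4 = 1/4
⇒ 3j(2 1 3; 0 0 0)² = 3/35, sgn -1
Racah Σ t=0..0: t=0:+1/12 = 1/12
⇒ 3j(2 1 3; 1 -1 0)² = 1/35, sgn -1
4πI² = N·(3j₀)²·(3jₘ)² = 9/35
I = +1·√(0.257143/4π) = 0.14304817
No selection rule forces the value: the integral is nonzero (none).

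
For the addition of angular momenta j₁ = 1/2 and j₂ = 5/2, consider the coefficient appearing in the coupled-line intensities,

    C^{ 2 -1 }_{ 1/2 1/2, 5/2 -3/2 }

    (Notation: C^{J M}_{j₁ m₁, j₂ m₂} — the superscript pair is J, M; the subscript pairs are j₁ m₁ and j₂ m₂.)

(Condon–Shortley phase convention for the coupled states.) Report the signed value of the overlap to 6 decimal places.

+0.816497  (= +√(2/3))

triangle: 1!·0!·4!/6! = 24/720
(j±m)!: 1!·0!·1!·4!·1!·3! = 144
prefactor² = (2J+1)·Δ·N² = 24
  k=0: +1/(0!·1!·0!·1!·0!·3!) = 1/6
Σ = 1/6  ⇒  CG² = 24·(1/6)² = 2/3
CG = +√(2/3) = +0.816497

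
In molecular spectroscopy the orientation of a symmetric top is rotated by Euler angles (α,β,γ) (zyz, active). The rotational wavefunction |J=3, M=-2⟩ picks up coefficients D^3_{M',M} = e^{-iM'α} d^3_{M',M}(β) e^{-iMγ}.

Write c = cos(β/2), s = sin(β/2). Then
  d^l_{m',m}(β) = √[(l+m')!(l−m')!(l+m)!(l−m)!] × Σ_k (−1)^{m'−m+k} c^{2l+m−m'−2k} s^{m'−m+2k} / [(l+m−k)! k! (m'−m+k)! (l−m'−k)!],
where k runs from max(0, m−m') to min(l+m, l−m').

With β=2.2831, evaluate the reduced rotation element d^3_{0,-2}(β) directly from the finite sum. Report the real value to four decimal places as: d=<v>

d=-0.5127

d^3_{0,-2}(β=2.2831) via the finite sum:
c=cos(2.283100/2)=0.416186, s=sin(2.283100/2)=0.909280; N=√[6·6·1·120]=65.726707
k∈{0,1} keeps every argument non-negative
  k=0: (−1)^2·65.7267/(12)·0.4162^4·0.9093^2 = +0.135864
  k=1: (−1)^3·65.7267/(12)·0.4162^2·0.9093^4 = -0.648522
d^3_{0,-2}(2.2831) = +0.135864 -0.648522 = -0.512658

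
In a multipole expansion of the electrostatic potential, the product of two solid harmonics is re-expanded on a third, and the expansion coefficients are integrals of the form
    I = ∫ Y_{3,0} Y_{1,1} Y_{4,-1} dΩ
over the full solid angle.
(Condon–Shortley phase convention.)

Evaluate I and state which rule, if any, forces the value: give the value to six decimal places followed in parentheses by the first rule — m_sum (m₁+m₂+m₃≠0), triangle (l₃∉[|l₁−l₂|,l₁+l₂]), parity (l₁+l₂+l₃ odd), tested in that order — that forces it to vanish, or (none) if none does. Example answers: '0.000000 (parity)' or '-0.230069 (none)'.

Checks pass: Σm=0; 8 even; l₃=4∈[2,4].
(2·3+1)(2·1+1)(2·4+1) = 189
Δ: 0! 6! 2! / 9! → 1/252
sum: t=0:+1/36 = 1/36
3j²(3 1 4; 0 0 0) = Δ·Π!·Σ² = 4/63  (sign +1)
sum: t=0:+1/72 = 1/72
3j²(3 1 4; 0 1 -1) = Δ·Π!·Σ² = 5/126  (sign -1)
combine: 4πI² = 189·4/63·5/126 = 10/21
take √, sign -1: I = -0.19466390
No selection rule forces the value: the integral is nonzero (none).

-0.194664 (none)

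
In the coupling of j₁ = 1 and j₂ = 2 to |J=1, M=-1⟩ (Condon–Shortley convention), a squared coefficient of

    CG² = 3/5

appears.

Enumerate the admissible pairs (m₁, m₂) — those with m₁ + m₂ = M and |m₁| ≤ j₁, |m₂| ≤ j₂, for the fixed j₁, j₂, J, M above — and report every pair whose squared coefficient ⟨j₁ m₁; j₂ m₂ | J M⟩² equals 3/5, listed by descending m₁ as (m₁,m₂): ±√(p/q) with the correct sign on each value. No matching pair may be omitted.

Admissible pairs with m₁+m₂ = M = -1: (-1,0), (0,-1), (1,-2)
  (m₁,m₂)=(1,-2): CG² = 3/5, CG = +√(3/5)   ← matches the target
  (m₁,m₂)=(0,-1): CG² = 3/10, CG = −√(3/10)
  (m₁,m₂)=(-1,0): CG² = 1/10, CG = +√(1/10)
Pairs with CG² = 3/5: (1,-2): +√(3/5)

(1,-2): +√(3/5)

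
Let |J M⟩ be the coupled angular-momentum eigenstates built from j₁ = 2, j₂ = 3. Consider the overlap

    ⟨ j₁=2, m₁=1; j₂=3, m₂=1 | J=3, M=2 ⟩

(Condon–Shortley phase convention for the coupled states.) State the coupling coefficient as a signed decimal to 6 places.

√[7·2!2!4!/9! · 3!1!4!2!5!1!] = √(64)
  +(−1)^0/∏(0,2,1,4,1,0)! = 1/48  (running 1/48)
  +(−1)^1/∏(1,1,0,3,2,1)! = -1/12  (running -1/16)
⟨..|..⟩ = √(64)·(-1/16) = -0.500000

-0.500000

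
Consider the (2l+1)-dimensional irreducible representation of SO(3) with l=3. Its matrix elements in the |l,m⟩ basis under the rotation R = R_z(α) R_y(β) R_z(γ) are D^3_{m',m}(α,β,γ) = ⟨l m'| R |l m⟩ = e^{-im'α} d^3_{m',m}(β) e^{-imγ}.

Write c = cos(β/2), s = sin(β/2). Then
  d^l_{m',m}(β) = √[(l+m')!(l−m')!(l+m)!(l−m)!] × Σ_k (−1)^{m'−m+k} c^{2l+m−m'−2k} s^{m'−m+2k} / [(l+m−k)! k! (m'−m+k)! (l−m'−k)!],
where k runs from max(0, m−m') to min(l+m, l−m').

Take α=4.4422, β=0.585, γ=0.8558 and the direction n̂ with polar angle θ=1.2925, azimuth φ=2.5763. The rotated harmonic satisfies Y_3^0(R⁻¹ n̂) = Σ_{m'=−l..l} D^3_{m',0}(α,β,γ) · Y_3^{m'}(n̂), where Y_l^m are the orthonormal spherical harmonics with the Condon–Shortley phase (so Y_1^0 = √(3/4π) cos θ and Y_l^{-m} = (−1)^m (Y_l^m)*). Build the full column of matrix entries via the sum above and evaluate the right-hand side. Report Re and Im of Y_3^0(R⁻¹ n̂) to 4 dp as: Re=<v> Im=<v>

Need the full column D^3_{m',0} for m'=−3..3 at α=4.4422, β=0.5850, γ=0.8558.
cos(β/2)=0.957526, sin(β/2)=0.288347
d^3_{-3,0}: single k=3 term ⇒ +0.094127;  D = +0.068212+0.064862i
d^3_{-2,0}: k∈[2..3] ⇒ +0.382819 -0.034715 = +0.348104;  D = -0.298504+0.179085i
d^3_{-1,0}: k∈[1..3] ⇒ +0.804005 -0.218731 +0.006612 = +0.591886;  D = -0.157982-0.570413i
d^3_{0,0}: k∈[0..3] ⇒ +0.770732 -0.629036 +0.057043 -0.000575 = +0.198165;  D = +0.198165+0.000000i
d^3_{1,0}: k∈[0..2] ⇒ -0.804005 +0.218731 -0.006612 = -0.591886;  D = +0.157982-0.570413i
d^3_{2,0}: k∈[0..1] ⇒ +0.382819 -0.034715 = +0.348104;  D = -0.298504-0.179085i
d^3_{3,0}: single k=0 term ⇒ -0.094127;  D = -0.068212+0.064862i
Y_3^{m'}(θ=1.2925,φ=2.5763) and Σ D·Y over m':
  (+0.0682+0.0649i)·(+0.0463-0.3680i)  (-0.2985+0.1791i)·(+0.1106+0.2348i)  (-0.1580-0.5704i)·(+0.1634+0.1036i)  (+0.1982+0.0000i)·(-0.2689+0.0000i)  (+0.1580-0.5704i)·(-0.1634+0.1036i)  (-0.2985-0.1791i)·(+0.1106-0.2348i)  (-0.0682+0.0649i)·(-0.0463-0.3680i)
Y_3^0(R⁻¹ n̂) = -0.082757+0.000000i

Re=-0.0828 Im=0.0000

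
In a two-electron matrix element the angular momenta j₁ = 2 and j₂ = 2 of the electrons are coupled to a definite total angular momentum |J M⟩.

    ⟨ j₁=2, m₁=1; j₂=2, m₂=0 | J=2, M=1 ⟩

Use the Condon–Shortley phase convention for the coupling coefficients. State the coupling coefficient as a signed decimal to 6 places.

−√(1/14) = -0.267261

triangle: 2!*2!*2!/7! = 8/5040
(j±m)!: 3!*1!*2!*2!*3!*1! = 144
prefactor² = (2J+1)*Δ*N² = 8/7
  k=0: +1/(0!*2!*1!*2!*1!*0!) = 1/4
  k=1: −1/(1!*1!*0!*1!*2!*1!) = -1/2
Σ = -1/4  ⇒  CG² = 8/7*(-1/4)² = 1/14
CG = −√(1/14) = -0.267261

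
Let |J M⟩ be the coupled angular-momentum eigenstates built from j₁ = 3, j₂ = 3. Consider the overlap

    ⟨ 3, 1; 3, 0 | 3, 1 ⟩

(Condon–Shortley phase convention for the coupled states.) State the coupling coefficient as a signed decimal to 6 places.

−√(1/6) = -0.408248

j₁+j₂−J=3  J+j₁−j₂=3  J−j₁+j₂=3  j₁+j₂+J+1=10
(j₁±m₁, j₂±m₂, J±M) = (4,2,3,3,4,2)
P² = 864/25
sum k=0..2:
  [0] +1/72 = 1/72
  [1] −1/8 = -1/8
  [2] +1/24 = 1/24
S = -5/72
C² = P²·S² = 1/6 ; C = -0.408248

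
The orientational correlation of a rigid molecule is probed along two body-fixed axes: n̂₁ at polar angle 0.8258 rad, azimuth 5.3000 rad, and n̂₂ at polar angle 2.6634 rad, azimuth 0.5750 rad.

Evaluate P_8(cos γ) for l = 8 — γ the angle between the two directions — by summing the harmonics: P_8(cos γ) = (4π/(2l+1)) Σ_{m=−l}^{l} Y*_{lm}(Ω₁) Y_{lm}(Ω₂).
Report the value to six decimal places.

0.206563

Expand P_8 via completeness: Σ_{m} conj(Y_{8,m}) at Ω₁ times Y_{8,m} at Ω₂ —
  m=-8: (-0.000505-0.043941i) × (-0.000116+0.001030i) = +0.000045+0.000005i  (running Σ = +0.000045+0.000005i)
  m=-7: (+0.133881-0.091418i) × (+0.005075-0.006182i) = +0.000114-0.001292i  (running Σ = +0.000160-0.001287i)
  m=-6: (+0.324577+0.131176i) × (-0.036863+0.011743i) = -0.013505-0.001024i  (running Σ = -0.013346-0.002311i)
  m=-5: (+0.093152+0.451329i) × (+0.126807+0.034630i) = -0.003817+0.060457i  (running Σ = -0.017163+0.058146i)
  m=-4: (-0.193184+0.195418i) × (-0.211159-0.236333i) = +0.086976+0.004391i  (running Σ = +0.069813+0.062538i)
  m=-3: (+0.164199+0.031926i) × (+0.078199+0.503089i) = -0.003221+0.085103i  (running Σ = +0.066592+0.147641i)
  m=-2: (+0.144864+0.346908i) × (+0.172907-0.386359i) = +0.159079+0.004013i  (running Σ = +0.225671+0.151654i)
  m=-1: (-0.001853+0.002782i) × (+0.087221-0.056523i) = -0.000004+0.000347i  (running Σ = +0.225667+0.152001i)
  m=0: (+0.369955-0.000000i) × (-0.464628+0.000000i) = -0.171892+0.000000i  (running Σ = +0.053775+0.152001i)
  m=1: (+0.001853+0.002782i) × (-0.087221-0.056523i) = -0.000004-0.000347i  (running Σ = +0.053771+0.151654i)
  m=2: (+0.144864-0.346908i) × (+0.172907+0.386359i) = +0.159079-0.004013i  (running Σ = +0.212850+0.147641i)
  m=3: (-0.164199+0.031926i) × (-0.078199+0.503089i) = -0.003221-0.085103i  (running Σ = +0.209629+0.062538i)
  m=4: (-0.193184-0.195418i) × (-0.211159+0.236333i) = +0.086976-0.004391i  (running Σ = +0.296605+0.058146i)
  m=5: (-0.093152+0.451329i) × (-0.126807+0.034630i) = -0.003817-0.060457i  (running Σ = +0.292788-0.002311i)
  m=6: (+0.324577-0.131176i) × (-0.036863-0.011743i) = -0.013505+0.001024i  (running Σ = +0.279283-0.001287i)
  m=7: (-0.133881-0.091418i) × (-0.005075-0.006182i) = +0.000114+0.001292i  (running Σ = +0.279397+0.000005i)
  m=8: (-0.000505+0.043941i) × (-0.000116-0.001030i) = +0.000045-0.000005i  (running Σ = +0.279442-0.000000i)
Σ over m = +0.279442-0.000000i; ×(4π/17) → +0.206563-0.000000i. Real part: 0.206563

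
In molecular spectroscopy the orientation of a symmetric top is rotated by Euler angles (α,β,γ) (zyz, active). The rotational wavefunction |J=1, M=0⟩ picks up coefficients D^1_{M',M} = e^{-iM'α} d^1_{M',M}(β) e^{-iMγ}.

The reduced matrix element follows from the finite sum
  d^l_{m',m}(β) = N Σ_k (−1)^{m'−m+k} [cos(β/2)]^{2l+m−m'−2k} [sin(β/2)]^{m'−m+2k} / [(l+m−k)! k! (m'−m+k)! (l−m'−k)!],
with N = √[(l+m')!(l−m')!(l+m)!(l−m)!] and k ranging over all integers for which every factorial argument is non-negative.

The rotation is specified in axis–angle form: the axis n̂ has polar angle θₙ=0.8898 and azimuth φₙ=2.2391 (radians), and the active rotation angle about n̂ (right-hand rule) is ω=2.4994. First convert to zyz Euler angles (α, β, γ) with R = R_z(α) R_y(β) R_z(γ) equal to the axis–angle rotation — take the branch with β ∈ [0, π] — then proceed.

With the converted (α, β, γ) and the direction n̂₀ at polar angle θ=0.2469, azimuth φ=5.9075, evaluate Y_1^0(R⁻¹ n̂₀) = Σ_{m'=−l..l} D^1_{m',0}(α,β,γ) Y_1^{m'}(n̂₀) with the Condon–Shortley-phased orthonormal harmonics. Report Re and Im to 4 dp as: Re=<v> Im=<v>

Axis–angle → zyz. n̂ = (sinθₙcosφₙ, sinθₙsinφₙ, cosθₙ) = (-0.481439, +0.609805, +0.629567), ω = 2.4994.
R = I cosω + sinω [n̂]ₓ + (1−cosω) n̂n̂ᵀ gives
  R = [-0.383393, -0.905762, -0.180570; -0.151600, -0.131142, +0.979704; -0.911059, +0.402986, -0.087034]
β = atan2(√(R₁₃²+R₂₃²), R₃₃) = 1.657941; α = atan2(R₂₃, R₁₃) mod 2π = 1.753062; γ = atan2(R₃₂, −R₃₁) mod 2π = 0.416455
Need the full column D^1_{m',0} for m'=−1..1 at α=1.7531, β=1.6579, γ=0.4165.
cos(β/2)=0.675635, sin(β/2)=0.737236
d^1_{-1,0}: single k=1 term ⇒ +0.704424;  D = -0.127683+0.692755i
d^1_{0,0}: k∈[0..1] ⇒ +0.456483 -0.543517 = -0.087034;  D = -0.087034+0.000000i
d^1_{1,0}: single k=0 term ⇒ -0.704424;  D = +0.127683+0.692755i
Y_1^{m'}(θ=0.2469,φ=5.9075) and Σ D·Y over m':
  (-0.1277+0.6928i)·(+0.0785+0.0310i)  (-0.0870+0.0000i)·(+0.4738+0.0000i)  (+0.1277+0.6928i)·(-0.0785+0.0310i)
Y_1^0(R⁻¹ n̂) = -0.104219+0.000000i

Re=-0.1042 Im=0.0000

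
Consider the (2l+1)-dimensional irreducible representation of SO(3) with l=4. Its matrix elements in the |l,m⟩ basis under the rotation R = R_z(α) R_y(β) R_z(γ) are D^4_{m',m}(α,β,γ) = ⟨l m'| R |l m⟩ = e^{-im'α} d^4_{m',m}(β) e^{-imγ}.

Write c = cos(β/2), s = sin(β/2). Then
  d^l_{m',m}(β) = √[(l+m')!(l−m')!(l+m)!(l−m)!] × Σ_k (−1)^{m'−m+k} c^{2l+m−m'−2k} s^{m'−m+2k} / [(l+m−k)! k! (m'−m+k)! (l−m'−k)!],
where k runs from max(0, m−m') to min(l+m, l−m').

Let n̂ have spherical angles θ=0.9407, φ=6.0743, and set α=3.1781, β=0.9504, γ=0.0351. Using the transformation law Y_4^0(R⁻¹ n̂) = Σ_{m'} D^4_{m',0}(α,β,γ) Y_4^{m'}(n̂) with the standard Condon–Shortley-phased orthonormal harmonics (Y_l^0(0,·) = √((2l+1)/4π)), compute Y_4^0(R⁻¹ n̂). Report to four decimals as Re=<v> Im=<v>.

Re=0.0690 Im=0.0000

Need the full column D^4_{m',0} for m'=−4..4 at α=3.1781, β=0.9504, γ=0.0351.
cos(β/2)=0.889201, sin(β/2)=0.457516
d^4_{-4,0}: single k=4 term ⇒ +0.229179;  D = +0.226740+0.033348i
d^4_{-3,0}: k∈[3..4] ⇒ +0.629918 -0.166762 = +0.463156;  D = -0.460381-0.050624i
d^4_{-2,0}: k∈[2..4] ⇒ +0.981600 -0.692973 +0.068796 = +0.357423;  D = +0.356470+0.026074i
d^4_{-1,0}: k∈[1..4] ⇒ +0.899336 -1.428520 +0.378181 -0.016686 = -0.167689;  D = +0.167578+0.006121i
d^4_{0,0}: k∈[0..4] ⇒ +0.390841 -1.655516 +0.986118 -0.116027 +0.001920 = -0.392664;  D = -0.392664+0.000000i
d^4_{1,0}: k∈[0..3] ⇒ -0.899336 +1.428520 -0.378181 +0.016686 = +0.167689;  D = -0.167578+0.006121i
d^4_{2,0}: k∈[0..2] ⇒ +0.981600 -0.692973 +0.068796 = +0.357423;  D = +0.356470-0.026074i
d^4_{3,0}: k∈[0..1] ⇒ -0.629918 +0.166762 = -0.463156;  D = +0.460381-0.050624i
d^4_{4,0}: single k=0 term ⇒ +0.229179;  D = +0.226740-0.033348i
Y_4^{m'}(θ=0.9407,φ=6.0743) and Σ D·Y over m':
  (+0.2267+0.0333i)·(+0.1265+0.1399i)  (-0.4604-0.0506i)·(+0.3151+0.2281i)  (+0.3565+0.0261i)·(+0.2855+0.1267i)  (+0.1676+0.0061i)·(-0.1255-0.0266i)  (-0.3927+0.0000i)·(-0.3382+0.0000i)  (-0.1676+0.0061i)·(+0.1255-0.0266i)  (+0.3565-0.0261i)·(+0.2855-0.1267i)  (+0.4604-0.0506i)·(-0.3151+0.2281i)  (+0.2267-0.0333i)·(+0.1265-0.1399i)
Y_4^0(R⁻¹ n̂) = +0.068978-0.000000i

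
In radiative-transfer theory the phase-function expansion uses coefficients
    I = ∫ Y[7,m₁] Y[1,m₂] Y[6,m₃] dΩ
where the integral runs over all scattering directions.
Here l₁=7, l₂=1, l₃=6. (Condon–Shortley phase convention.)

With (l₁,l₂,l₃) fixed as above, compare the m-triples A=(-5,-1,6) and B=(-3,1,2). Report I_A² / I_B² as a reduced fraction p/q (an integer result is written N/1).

1/45

l's match ⇒ only the (l;m) 3-j factors differ between A and B.
A: triangle coeff Δ(7,1,6) = 1/1365; Σ_t [0,0]: t=0:+1/958003200 = 1/958003200; (3j)²=1/1365 [(7 1 6; -5 -1 6)], sign=+1
B: triangle coeff Δ(7,1,6) = 1/1365; Σ_t [2,2]: t=2:+1/1935360 = 1/1935360; (3j)²=3/91 [(7 1 6; -3 1 2)], sign=+1
I_A²/I_B² = (1/1365)/(3/91) = 1/45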